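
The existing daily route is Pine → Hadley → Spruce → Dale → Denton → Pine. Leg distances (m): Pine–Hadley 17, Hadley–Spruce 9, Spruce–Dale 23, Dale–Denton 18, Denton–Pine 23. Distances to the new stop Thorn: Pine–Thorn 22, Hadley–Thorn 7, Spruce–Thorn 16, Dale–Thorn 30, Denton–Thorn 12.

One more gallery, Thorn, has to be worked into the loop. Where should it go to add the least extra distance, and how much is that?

Adding 11 m by placing Thorn on the Denton–Pine leg.

Insertion cost between consecutive stops i–j is d(i,Thorn) + d(Thorn,j) − d(i,j):
  between Pine and Hadley: 22 + 7 − 17 = 12
  between Hadley and Spruce: 7 + 16 − 9 = 14
  between Spruce and Dale: 16 + 30 − 23 = 23
  between Dale and Denton: 30 + 12 − 18 = 24
  between Denton and Pine: 12 + 22 − 23 = 11
Cheapest insertion is between Denton and Pine, adding 11.
New total = 90 + 11 = 101.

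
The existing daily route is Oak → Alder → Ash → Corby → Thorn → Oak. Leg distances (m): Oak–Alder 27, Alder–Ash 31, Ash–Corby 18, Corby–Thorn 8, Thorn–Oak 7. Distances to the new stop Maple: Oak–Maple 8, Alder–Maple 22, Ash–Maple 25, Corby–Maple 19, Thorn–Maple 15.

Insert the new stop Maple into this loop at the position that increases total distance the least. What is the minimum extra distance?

Insertion cost between consecutive stops i–j is d(i,Maple) + d(Maple,j) − d(i,j):
  between Oak and Alder: 8 + 22 − 27 = 3
  between Alder and Ash: 22 + 25 − 31 = 16
  between Ash and Corby: 25 + 19 − 18 = 26
  between Corby and Thorn: 19 + 15 − 8 = 26
  between Thorn and Oak: 15 + 8 − 7 = 16
Cheapest insertion is between Oak and Alder, adding 3.
New total = 91 + 3 = 94.

+3 m — insert Maple between Oak and Alder.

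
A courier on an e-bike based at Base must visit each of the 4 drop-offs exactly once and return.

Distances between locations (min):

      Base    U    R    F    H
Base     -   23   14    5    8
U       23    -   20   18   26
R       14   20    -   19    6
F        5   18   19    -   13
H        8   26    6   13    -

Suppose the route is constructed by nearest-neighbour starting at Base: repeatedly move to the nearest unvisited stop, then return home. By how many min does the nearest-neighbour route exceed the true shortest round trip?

Excess over optimum: 10 min.

Base: F=5, H=8, R=14, U=23 ⇒ F
F: H=13, U=18, R=19 ⇒ H
H: R=6, U=26 ⇒ R
R: U=20 ⇒ U
NN route Base → F → H → R → U → Base costs 67.
Optimal: Base → F → U → R → H → Base costs 57 (by enumerating all 12 distinct tours).
Excess = 67 − 57 = 10.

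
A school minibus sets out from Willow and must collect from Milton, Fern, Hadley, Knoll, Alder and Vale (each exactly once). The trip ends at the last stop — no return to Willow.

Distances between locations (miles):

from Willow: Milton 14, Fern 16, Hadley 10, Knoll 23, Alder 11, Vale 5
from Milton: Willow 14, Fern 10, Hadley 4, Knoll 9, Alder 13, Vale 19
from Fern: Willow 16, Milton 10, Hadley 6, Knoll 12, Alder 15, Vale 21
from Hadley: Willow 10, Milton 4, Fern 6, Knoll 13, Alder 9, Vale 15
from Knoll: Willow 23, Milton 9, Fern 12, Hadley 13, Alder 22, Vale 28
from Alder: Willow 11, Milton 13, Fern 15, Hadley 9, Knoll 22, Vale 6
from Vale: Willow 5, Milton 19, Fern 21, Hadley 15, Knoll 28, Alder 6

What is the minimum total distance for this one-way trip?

There are 6! = 720 possible orderings.
Willow → Milton → Fern → Hadley → Knoll → Alder → Vale: 14+10+6+13+22+6 = 71
Willow → Milton → Fern → Hadley → Knoll → Vale → Alder: 14+10+6+13+28+6 = 77
Willow → Milton → Fern → Hadley → Alder → Knoll → Vale: 14+10+6+9+22+28 = 89
Willow → Milton → Fern → Hadley → Alder → Vale → Knoll: 14+10+6+9+6+28 = 73
Willow → Milton → Fern → Hadley → Vale → Knoll → Alder: 14+10+6+15+28+22 = 95
Willow → Milton → Fern → Hadley → Vale → Alder → Knoll: 14+10+6+15+6+22 = 73
Willow → Milton → Fern → Knoll → Hadley → Alder → Vale: 14+10+12+13+9+6 = 64
Willow → Milton → Fern → Knoll → Hadley → Vale → Alder: 14+10+12+13+15+6 = 70
… (712 more)
Willow → Vale → Alder → Fern → Hadley → Milton → Knoll: 5+6+15+6+4+9 = 45  ← best
The minimum is 45.
One shortest path: Willow → Vale → Alder → Fern → Hadley → Milton → Knoll.

Minimum one-way distance = 45 miles.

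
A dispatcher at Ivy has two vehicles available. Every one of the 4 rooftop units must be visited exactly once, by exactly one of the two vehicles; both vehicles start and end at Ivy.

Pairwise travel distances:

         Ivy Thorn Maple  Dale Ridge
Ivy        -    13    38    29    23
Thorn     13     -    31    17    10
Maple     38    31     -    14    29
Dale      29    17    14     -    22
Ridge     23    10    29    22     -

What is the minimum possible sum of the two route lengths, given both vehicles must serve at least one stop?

121 — the smallest possible combined total.

There are 2^3 − 1 = 7 ways to divide the 4 stops into two non-empty groups. For each, the best each vehicle can do is its own shortest tour through its group:
  {Thorn} + {Maple, Dale, Ridge}: 26 + 95 = 121
  {Maple} + {Thorn, Dale, Ridge}: 76 + 74 = 150
  {Thorn, Maple} + {Dale, Ridge}: 82 + 74 = 156
  {Dale} + {Thorn, Maple, Ridge}: 58 + 90 = 148
  {Thorn, Dale} + {Maple, Ridge}: 59 + 90 = 149
  {Maple, Dale} + {Thorn, Ridge}: 81 + 46 = 127
  … (7 splits in total)
Best: vehicle 1 Ivy → Thorn → Ivy = 26; vehicle 2 Ivy → Dale → Maple → Ridge → Ivy = 95; combined 121.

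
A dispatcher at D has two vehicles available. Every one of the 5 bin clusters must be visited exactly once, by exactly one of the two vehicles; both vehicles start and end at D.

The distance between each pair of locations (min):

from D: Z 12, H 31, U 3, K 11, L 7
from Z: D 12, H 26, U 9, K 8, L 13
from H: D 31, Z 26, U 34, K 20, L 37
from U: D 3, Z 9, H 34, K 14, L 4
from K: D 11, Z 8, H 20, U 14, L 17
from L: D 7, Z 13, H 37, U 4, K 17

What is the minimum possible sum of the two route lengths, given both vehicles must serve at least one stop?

83 min — the smallest possible combined total.

Check every non-empty split of the stops between the two vehicles; for each half take its own optimal tour:
  {Z} + {H, U, K, L}: 24 + 75 = 99
  {H} + {Z, U, K, L}: 62 + 39 = 101
  {Z, H} + {U, K, L}: 69 + 35 = 104
  {U} + {Z, H, K, L}: 6 + 77 = 83
  {Z, U} + {H, K, L}: 24 + 75 = 99
  {H, U} + {Z, K, L}: 68 + 39 = 107
  … (15 splits in total)
Best: vehicle 1 D → U → D = 6; vehicle 2 D → K → H → Z → L → D = 77; combined 83.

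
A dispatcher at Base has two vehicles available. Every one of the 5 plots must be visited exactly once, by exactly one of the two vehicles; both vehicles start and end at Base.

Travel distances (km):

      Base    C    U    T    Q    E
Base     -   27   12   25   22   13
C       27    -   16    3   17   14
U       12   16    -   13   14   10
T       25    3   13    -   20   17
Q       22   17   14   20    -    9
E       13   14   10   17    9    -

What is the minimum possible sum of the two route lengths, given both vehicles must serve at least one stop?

91 km — the smallest possible combined total.

There are 2^4 − 1 = 15 ways to divide the 5 stops into two non-empty groups. For each, the best each vehicle can do is its own shortest tour through its group:
  {C} + {U, T, Q, E}: 54 + 67 = 121
  {U} + {C, T, Q, E}: 24 + 67 = 91
  {C, U} + {T, Q, E}: 55 + 67 = 122
  {T} + {C, U, Q, E}: 50 + 67 = 117
  {C, T} + {U, Q, E}: 55 + 48 = 103
  {U, T} + {C, Q, E}: 50 + 66 = 116
  … (15 splits in total)
Best: vehicle 1 Base → U → Base = 24; vehicle 2 Base → T → C → Q → E → Base = 67; combined 91.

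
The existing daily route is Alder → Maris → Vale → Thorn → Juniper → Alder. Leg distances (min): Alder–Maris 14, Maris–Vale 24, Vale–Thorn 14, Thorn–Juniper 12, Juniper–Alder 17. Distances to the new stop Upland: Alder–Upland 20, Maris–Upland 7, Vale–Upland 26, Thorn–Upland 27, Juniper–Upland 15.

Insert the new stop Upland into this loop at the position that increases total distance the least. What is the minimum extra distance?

Insertion cost between consecutive stops i–j is d(i,Upland) + d(Upland,j) − d(i,j):
  between Alder and Maris: 20 + 7 − 14 = 13
  between Maris and Vale: 7 + 26 − 24 = 9
  between Vale and Thorn: 26 + 27 − 14 = 39
  between Thorn and Juniper: 27 + 15 − 12 = 30
  between Juniper and Alder: 15 + 20 − 17 = 18
Cheapest insertion is between Maris and Vale, adding 9.
New total = 81 + 9 = 90.

+9 min — insert Upland between Maris and Vale.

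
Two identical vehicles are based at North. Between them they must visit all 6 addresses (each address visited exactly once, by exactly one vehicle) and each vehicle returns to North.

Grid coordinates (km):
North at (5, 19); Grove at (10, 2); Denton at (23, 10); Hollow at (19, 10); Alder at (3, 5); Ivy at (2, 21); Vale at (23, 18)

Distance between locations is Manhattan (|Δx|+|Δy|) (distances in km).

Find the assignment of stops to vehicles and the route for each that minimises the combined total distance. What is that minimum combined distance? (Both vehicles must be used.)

Minimum combined distance: 84 km.

There are 2^5 − 1 = 31 ways to divide the 6 stops into two non-empty groups. For each, the best each vehicle can do is its own shortest tour through its group:
  {Grove} + {Denton, Hollow, Alder, Ivy, Vale}: 44 + 74 = 118
  {Denton} + {Grove, Hollow, Alder, Ivy, Vale}: 54 + 80 = 134
  {Grove, Denton} + {Hollow, Alder, Ivy, Vale}: 70 + 74 = 144
  {Hollow} + {Grove, Denton, Alder, Ivy, Vale}: 46 + 80 = 126
  {Grove, Hollow} + {Denton, Alder, Ivy, Vale}: 62 + 74 = 136
  {Denton, Hollow} + {Grove, Alder, Ivy, Vale}: 54 + 80 = 134
  … (31 splits in total)
  {Ivy} + {Grove, Denton, Hollow, Alder, Vale}: 10 + 74 = 84  ← best
Best: vehicle 1 North → Ivy → North = 10; vehicle 2 North → Alder → Grove → Hollow → Denton → Vale → North = 74; combined 84.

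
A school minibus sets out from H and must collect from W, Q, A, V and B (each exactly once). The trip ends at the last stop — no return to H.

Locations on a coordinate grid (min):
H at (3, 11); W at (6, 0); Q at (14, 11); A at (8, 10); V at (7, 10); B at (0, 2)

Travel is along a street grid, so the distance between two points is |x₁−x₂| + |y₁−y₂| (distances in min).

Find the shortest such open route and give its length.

Shortest open route: 38 min.

There are 5! = 120 possible orderings.
H→W→Q→A→V→B: 14+19+7+1+15 = 56
H→W→Q→A→B→V: 14+19+7+16+15 = 71
H→W→Q→V→A→B: 14+19+8+1+16 = 58
H→W→Q→V→B→A: 14+19+8+15+16 = 72
H→W→Q→B→A→V: 14+19+23+16+1 = 73
H→W→Q→B→V→A: 14+19+23+15+1 = 72
H→W→A→Q→V→B: 14+12+7+8+15 = 56
H→W→A→Q→B→V: 14+12+7+23+15 = 71
H→W→A→V→Q→B: 14+12+1+8+23 = 58
H→W→A→V→B→Q: 14+12+1+15+23 = 65
H→W→A→B→Q→V: 14+12+16+23+8 = 73
H→W→A→B→V→Q: 14+12+16+15+8 = 65
H→W→V→Q→A→B: 14+11+8+7+16 = 56
H→W→V→Q→B→A: 14+11+8+23+16 = 72
… (106 more)
H→Q→A→V→W→B: 11+7+1+11+8 = 38  ← best
The minimum is 38.
One shortest path: H → Q → A → V → W → B.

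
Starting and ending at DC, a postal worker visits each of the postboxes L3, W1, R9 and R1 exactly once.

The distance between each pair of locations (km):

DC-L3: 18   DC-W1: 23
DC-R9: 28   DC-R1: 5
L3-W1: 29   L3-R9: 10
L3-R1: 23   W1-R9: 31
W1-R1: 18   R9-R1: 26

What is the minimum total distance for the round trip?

Minimum total distance: 82 km.

DC - L3 - W1 - R9 - R1 - DC: 18+29+31+26+5 = 109
DC - L3 - W1 - R1 - R9 - DC: 18+29+18+26+28 = 119
DC - L3 - R9 - W1 - R1 - DC: 18+10+31+18+5 = 82
DC - L3 - R9 - R1 - W1 - DC: 18+10+26+18+23 = 95
DC - L3 - R1 - W1 - R9 - DC: 18+23+18+31+28 = 118
DC - L3 - R1 - R9 - W1 - DC: 18+23+26+31+23 = 121
DC - W1 - L3 - R9 - R1 - DC: 23+29+10+26+5 = 93
DC - W1 - L3 - R1 - R9 - DC: 23+29+23+26+28 = 129
DC - W1 - R9 - L3 - R1 - DC: 23+31+10+23+5 = 92
DC - W1 - R1 - L3 - R9 - DC: 23+18+23+10+28 = 102
DC - R9 - L3 - W1 - R1 - DC: 28+10+29+18+5 = 90
DC - R9 - W1 - L3 - R1 - DC: 28+31+29+23+5 = 116
The minimum is 82.
One optimal route: DC → L3 → R9 → W1 → R1 → DC (or its reverse).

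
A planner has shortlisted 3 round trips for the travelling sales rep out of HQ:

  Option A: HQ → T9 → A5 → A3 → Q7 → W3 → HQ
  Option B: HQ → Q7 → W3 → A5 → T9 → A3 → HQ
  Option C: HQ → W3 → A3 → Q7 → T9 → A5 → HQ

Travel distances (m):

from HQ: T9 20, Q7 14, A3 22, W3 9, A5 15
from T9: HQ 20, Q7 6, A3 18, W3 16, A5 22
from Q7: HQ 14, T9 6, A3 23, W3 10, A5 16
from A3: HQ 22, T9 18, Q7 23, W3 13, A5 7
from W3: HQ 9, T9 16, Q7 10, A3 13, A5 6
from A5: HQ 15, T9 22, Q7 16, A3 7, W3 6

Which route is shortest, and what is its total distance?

88 m — Option C is the shortest.

Option A: 20 + 22 + 7 + 23 + 10 + 9 = 91
Option B: 14 + 10 + 6 + 22 + 18 + 22 = 92
Option C: 9 + 13 + 23 + 6 + 22 + 15 = 88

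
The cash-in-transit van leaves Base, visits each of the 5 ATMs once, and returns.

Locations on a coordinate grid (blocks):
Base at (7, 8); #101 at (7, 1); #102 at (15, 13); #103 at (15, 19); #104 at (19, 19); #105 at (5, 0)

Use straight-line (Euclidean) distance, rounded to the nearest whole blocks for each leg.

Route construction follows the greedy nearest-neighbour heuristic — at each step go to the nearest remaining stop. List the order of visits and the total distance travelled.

Nearest-neighbour total = 51 blocks; route Base → #101 → #105 → #102 → #103 → #104 → Base.

At Base the remaining stops are #101 7, #105 8, #102 9, #103 14, #104 16; go to #101.
At #101 the remaining stops are #105 2, #102 14, #103 20, #104 22; go to #105.
At #105 the remaining stops are #102 16, #103 21, #104 24; go to #102.
At #102 the remaining stops are #103 6, #104 7; go to #103.
At #103 the remaining stops are #104 4; go to #104.
Return #104→Base: 16.
Total = 7 + 2 + 16 + 6 + 4 + 16 = 51.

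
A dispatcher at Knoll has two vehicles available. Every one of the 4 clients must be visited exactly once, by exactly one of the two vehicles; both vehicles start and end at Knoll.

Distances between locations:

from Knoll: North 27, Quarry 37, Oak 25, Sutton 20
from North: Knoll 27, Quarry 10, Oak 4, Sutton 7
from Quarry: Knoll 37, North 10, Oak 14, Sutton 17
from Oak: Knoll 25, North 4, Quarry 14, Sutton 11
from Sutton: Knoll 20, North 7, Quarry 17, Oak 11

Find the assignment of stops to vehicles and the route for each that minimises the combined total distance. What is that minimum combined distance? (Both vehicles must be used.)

116 — the smallest possible combined total.

Check every non-empty split of the stops between the two vehicles; for each half take its own optimal tour:
  {North} + {Quarry, Oak, Sutton}: 54 + 76 = 130
  {Quarry} + {North, Oak, Sutton}: 74 + 56 = 130
  {North, Quarry} + {Oak, Sutton}: 74 + 56 = 130
  {Oak} + {North, Quarry, Sutton}: 50 + 74 = 124
  {North, Oak} + {Quarry, Sutton}: 56 + 74 = 130
  {Quarry, Oak} + {North, Sutton}: 76 + 54 = 130
  … (7 splits in total)
  {North, Quarry, Oak} + {Sutton}: 76 + 40 = 116  ← best
Best: vehicle 1 Knoll → North → Quarry → Oak → Knoll = 76; vehicle 2 Knoll → Sutton → Knoll = 40; combined 116.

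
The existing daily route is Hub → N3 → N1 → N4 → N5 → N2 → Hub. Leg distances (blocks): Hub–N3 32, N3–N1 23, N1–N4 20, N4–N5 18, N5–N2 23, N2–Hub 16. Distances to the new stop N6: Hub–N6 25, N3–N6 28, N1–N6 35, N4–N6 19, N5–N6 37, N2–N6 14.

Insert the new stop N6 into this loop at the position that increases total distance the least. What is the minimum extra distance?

Insertion cost between consecutive stops i–j is d(i,N6) + d(N6,j) − d(i,j):
  between Hub and N3: 25 + 28 − 32 = 21
  between N3 and N1: 28 + 35 − 23 = 40
  between N1 and N4: 35 + 19 − 20 = 34
  between N4 and N5: 19 + 37 − 18 = 38
  between N5 and N2: 37 + 14 − 23 = 28
  between N2 and Hub: 14 + 25 − 16 = 23
Cheapest insertion is between Hub and N3, adding 21.
New total = 132 + 21 = 153.

Minimum extra distance: 21 blocks, inserting N6 between Hub and N3.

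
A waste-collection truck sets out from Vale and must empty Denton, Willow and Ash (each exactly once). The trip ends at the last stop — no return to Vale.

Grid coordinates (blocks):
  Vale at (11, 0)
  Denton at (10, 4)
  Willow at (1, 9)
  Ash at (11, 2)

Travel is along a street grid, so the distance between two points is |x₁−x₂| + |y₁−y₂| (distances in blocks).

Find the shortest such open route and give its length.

There are 3! = 6 possible orderings.
Vale→Denton→Willow→Ash: 5+14+17 = 36
Vale→Denton→Ash→Willow: 5+3+17 = 25
Vale→Willow→Denton→Ash: 19+14+3 = 36
Vale→Willow→Ash→Denton: 19+17+3 = 39
Vale→Ash→Denton→Willow: 2+3+14 = 19
Vale→Ash→Willow→Denton: 2+17+14 = 33
The minimum is 19.
One shortest path: Vale → Ash → Denton → Willow.

Shortest open route: 19 blocks.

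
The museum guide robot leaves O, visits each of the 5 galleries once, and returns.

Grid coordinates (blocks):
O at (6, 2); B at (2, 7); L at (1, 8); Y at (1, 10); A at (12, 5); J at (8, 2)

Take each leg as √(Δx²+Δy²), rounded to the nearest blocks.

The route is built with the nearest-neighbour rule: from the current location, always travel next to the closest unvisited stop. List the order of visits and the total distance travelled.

Total distance 29 blocks via the nearest-neighbour route O → J → A → B → L → Y → O.

At O the remaining stops are J 2, B 6, A 7, L 8, Y 9; go to J.
At J the remaining stops are A 5, B 8, L 9, Y 11; go to A.
At A the remaining stops are B 10, L 11, Y 12; go to B.
At B the remaining stops are L 1, Y 3; go to L.
At L the remaining stops are Y 2; go to Y.
Return Y→O: 9.
Total = 2 + 5 + 10 + 1 + 2 + 9 = 29.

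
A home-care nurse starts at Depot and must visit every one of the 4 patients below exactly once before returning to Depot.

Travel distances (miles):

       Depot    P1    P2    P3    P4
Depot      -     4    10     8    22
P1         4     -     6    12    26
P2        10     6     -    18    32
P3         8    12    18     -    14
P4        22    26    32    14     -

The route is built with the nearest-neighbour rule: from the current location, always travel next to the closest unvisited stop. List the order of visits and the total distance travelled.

Nearest-neighbour total = 64 miles; route Depot → P1 → P2 → P3 → P4 → Depot.

From Depot: distances to unvisited — P1=4, P3=8, P2=10, P4=22. Nearest is P1 (4).
From P1: distances to unvisited — P2=6, P3=12, P4=26. Nearest is P2 (6).
From P2: distances to unvisited — P3=18, P4=32. Nearest is P3 (18).
From P3: distances to unvisited — P4=14. Nearest is P4 (14).
Return P4→Depot: 22.
Total = 4 + 6 + 18 + 14 + 22 = 64.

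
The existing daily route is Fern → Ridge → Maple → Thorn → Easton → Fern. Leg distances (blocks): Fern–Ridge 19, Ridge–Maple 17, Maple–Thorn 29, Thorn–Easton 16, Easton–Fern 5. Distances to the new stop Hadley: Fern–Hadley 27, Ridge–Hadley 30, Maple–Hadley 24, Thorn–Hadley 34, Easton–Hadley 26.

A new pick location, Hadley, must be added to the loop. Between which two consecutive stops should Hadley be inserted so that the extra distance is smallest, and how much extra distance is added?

Insertion cost between consecutive stops i–j is d(i,Hadley) + d(Hadley,j) − d(i,j):
  between Fern and Ridge: 27 + 30 − 19 = 38
  between Ridge and Maple: 30 + 24 − 17 = 37
  between Maple and Thorn: 24 + 34 − 29 = 29
  between Thorn and Easton: 34 + 26 − 16 = 44
  between Easton and Fern: 26 + 27 − 5 = 48
Cheapest insertion is between Maple and Thorn, adding 29.
New total = 86 + 29 = 115.

+29 blocks — insert Hadley between Maple and Thorn.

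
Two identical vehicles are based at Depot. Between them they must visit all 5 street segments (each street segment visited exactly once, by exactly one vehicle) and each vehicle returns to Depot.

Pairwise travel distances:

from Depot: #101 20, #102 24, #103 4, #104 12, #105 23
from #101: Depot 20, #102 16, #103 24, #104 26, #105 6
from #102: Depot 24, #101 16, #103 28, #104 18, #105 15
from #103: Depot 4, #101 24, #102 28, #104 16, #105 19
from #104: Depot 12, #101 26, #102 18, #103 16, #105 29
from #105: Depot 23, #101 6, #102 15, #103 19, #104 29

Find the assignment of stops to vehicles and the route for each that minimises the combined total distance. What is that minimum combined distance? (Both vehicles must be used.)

79 — the smallest possible combined total.

There are 2^4 − 1 = 15 ways to divide the 5 stops into two non-empty groups. For each, the best each vehicle can do is its own shortest tour through its group:
  {#101} + {#102, #103, #104, #105}: 40 + 68 = 108
  {#102} + {#101, #103, #104, #105}: 48 + 67 = 115
  {#101, #102} + {#103, #104, #105}: 60 + 64 = 124
  {#103} + {#101, #102, #104, #105}: 8 + 71 = 79
  {#101, #103} + {#102, #104, #105}: 48 + 68 = 116
  {#102, #103} + {#101, #104, #105}: 56 + 67 = 123
  … (15 splits in total)
Best: vehicle 1 Depot → #103 → Depot = 8; vehicle 2 Depot → #101 → #105 → #102 → #104 → Depot = 71; combined 79.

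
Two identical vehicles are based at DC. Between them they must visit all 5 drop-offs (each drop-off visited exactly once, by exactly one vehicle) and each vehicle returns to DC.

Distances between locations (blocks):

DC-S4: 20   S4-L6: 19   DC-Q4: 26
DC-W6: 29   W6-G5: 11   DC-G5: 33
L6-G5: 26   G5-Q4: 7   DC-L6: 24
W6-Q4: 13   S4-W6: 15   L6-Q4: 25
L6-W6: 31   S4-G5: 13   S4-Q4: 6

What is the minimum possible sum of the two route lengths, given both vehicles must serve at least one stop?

Check every non-empty split of the stops between the two vehicles; for each half take its own optimal tour:
  {S4} + {L6, W6, G5, Q4}: 40 + 96 = 136
  {L6} + {S4, W6, G5, Q4}: 48 + 73 = 121
  {S4, L6} + {W6, G5, Q4}: 63 + 73 = 136
  {W6} + {S4, L6, G5, Q4}: 58 + 83 = 141
  {S4, W6} + {L6, G5, Q4}: 64 + 83 = 147
  {L6, W6} + {S4, G5, Q4}: 84 + 66 = 150
  … (15 splits in total)
Best: vehicle 1 DC → L6 → DC = 48; vehicle 2 DC → S4 → Q4 → G5 → W6 → DC = 73; combined 121.

Minimum combined distance: 121 blocks.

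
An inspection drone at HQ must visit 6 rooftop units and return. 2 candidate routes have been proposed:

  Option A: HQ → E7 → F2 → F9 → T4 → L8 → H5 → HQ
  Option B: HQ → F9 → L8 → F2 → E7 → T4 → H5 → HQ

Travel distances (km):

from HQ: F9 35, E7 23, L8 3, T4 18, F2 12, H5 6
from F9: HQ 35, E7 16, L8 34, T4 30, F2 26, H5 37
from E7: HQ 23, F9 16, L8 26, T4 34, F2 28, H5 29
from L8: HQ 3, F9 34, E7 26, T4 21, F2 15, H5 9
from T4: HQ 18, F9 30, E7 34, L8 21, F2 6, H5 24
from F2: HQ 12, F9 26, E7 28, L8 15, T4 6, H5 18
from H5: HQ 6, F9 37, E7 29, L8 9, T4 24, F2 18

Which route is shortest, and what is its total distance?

Shortest is Option A, total 143 km.

Option A: 23 + 28 + 26 + 30 + 21 + 9 + 6 = 143
Option B: 35 + 34 + 15 + 28 + 34 + 24 + 6 = 176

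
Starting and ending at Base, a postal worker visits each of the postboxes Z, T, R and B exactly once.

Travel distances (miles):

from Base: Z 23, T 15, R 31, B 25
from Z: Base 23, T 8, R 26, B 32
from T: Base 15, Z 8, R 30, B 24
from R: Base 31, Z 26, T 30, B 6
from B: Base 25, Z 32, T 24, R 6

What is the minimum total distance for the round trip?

80 miles — the shortest possible round trip.

With 4 stops there are 4!/2 = 12 distinct round trips (a route and its reverse cost the same).
Base→Z→T→R→B→Base: 23+8+30+6+25 = 92
Base→Z→T→B→R→Base: 23+8+24+6+31 = 92
Base→Z→R→T→B→Base: 23+26+30+24+25 = 128
Base→Z→R→B→T→Base: 23+26+6+24+15 = 94
Base→Z→B→T→R→Base: 23+32+24+30+31 = 140
Base→Z→B→R→T→Base: 23+32+6+30+15 = 106
Base→T→Z→R→B→Base: 15+8+26+6+25 = 80
Base→T→Z→B→R→Base: 15+8+32+6+31 = 92
Base→T→R→Z→B→Base: 15+30+26+32+25 = 128
Base→T→B→Z→R→Base: 15+24+32+26+31 = 128
Base→R→Z→T→B→Base: 31+26+8+24+25 = 114
Base→R→T→Z→B→Base: 31+30+8+32+25 = 126
The minimum is 80.
One optimal route: Base → T → Z → R → B → Base (or its reverse).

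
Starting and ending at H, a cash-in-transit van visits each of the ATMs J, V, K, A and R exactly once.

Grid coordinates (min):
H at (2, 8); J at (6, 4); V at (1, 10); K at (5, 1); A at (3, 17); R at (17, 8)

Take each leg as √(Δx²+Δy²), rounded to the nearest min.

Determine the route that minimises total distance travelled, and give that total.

49 min — the shortest possible round trip.

There are 60 distinct closed tours to check (reversals are equivalent).
H - J - V - K - A - R - H: 6+8+10+16+17+15 = 72
H - J - V - K - R - A - H: 6+8+10+14+17+9 = 64
H - J - V - A - K - R - H: 6+8+7+16+14+15 = 66
H - J - V - A - R - K - H: 6+8+7+17+14+8 = 60
H - J - V - R - K - A - H: 6+8+16+14+16+9 = 69
H - J - V - R - A - K - H: 6+8+16+17+16+8 = 71
H - J - K - V - A - R - H: 6+3+10+7+17+15 = 58
H - J - K - V - R - A - H: 6+3+10+16+17+9 = 61
H - J - K - A - V - R - H: 6+3+16+7+16+15 = 63
H - J - K - A - R - V - H: 6+3+16+17+16+2 = 60
H - J - K - R - V - A - H: 6+3+14+16+7+9 = 55
H - J - K - R - A - V - H: 6+3+14+17+7+2 = 49
H - J - A - V - K - R - H: 6+13+7+10+14+15 = 65
H - J - A - V - R - K - H: 6+13+7+16+14+8 = 64
… (46 more)
The minimum is 49.
One optimal route: H → J → K → R → A → V → H (or its reverse).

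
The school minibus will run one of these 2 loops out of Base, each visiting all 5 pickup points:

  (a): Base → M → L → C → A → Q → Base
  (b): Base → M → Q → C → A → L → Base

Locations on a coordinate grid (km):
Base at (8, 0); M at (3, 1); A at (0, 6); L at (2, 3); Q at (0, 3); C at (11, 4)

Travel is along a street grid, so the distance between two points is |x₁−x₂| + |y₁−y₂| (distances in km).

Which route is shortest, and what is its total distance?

(a): 6 + 3 + 10 + 13 + 3 + 11 = 46
(b): 6 + 5 + 12 + 13 + 5 + 9 = 50

46 km — (a) is the shortest.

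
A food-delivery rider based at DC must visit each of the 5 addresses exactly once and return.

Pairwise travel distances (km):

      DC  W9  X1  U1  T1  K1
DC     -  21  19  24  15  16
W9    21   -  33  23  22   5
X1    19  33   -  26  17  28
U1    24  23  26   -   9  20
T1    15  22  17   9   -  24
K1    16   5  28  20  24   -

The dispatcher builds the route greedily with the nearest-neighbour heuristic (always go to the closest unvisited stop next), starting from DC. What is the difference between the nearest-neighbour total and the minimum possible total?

12 km longer than the optimal tour.

From DC: T1=15, K1=16, X1=19, W9=21, U1=24 → choose T1 (15).
From T1: U1=9, X1=17, W9=22, K1=24 → choose U1 (9).
From U1: K1=20, W9=23, X1=26 → choose K1 (20).
From K1: W9=5, X1=28 → choose W9 (5).
From W9: X1=33 → choose X1 (33).
NN route DC → T1 → U1 → K1 → W9 → X1 → DC costs 101.
Optimal: DC → X1 → T1 → U1 → W9 → K1 → DC costs 89 (by enumerating all 60 distinct tours).
Excess = 101 − 89 = 12.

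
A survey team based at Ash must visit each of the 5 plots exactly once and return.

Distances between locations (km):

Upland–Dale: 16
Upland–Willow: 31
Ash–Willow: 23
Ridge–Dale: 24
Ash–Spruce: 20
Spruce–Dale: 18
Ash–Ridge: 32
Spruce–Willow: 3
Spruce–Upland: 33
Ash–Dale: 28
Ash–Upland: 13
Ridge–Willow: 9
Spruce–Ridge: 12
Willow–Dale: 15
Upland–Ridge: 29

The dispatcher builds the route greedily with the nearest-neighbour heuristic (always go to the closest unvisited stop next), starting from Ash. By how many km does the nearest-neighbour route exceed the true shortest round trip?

From Ash: Upland=13, Spruce=20, Willow=23, Dale=28, Ridge=32 → choose Upland (13).
From Upland: Dale=16, Ridge=29, Willow=31, Spruce=33 → choose Dale (16).
From Dale: Willow=15, Spruce=18, Ridge=24 → choose Willow (15).
From Willow: Spruce=3, Ridge=9 → choose Spruce (3).
From Spruce: Ridge=12 → choose Ridge (12).
NN route Ash → Upland → Dale → Willow → Spruce → Ridge → Ash costs 91.
Optimal: Ash → Spruce → Ridge → Willow → Dale → Upland → Ash costs 85 (by enumerating all 60 distinct tours).
Excess = 91 − 85 = 6.

6 km longer than the optimal tour.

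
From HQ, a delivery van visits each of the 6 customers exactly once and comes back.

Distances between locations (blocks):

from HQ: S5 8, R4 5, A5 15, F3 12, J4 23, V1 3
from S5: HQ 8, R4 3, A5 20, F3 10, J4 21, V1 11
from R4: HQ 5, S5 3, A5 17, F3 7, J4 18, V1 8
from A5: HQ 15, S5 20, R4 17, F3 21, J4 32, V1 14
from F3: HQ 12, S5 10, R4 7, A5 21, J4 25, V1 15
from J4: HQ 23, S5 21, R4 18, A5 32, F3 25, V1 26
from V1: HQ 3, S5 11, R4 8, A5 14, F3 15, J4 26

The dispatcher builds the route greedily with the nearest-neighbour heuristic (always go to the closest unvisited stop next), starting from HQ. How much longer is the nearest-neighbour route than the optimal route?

From HQ: V1=3, R4=5, S5=8, F3=12, A5=15, J4=23 → choose V1 (3).
From V1: R4=8, S5=11, A5=14, F3=15, J4=26 → choose R4 (8).
From R4: S5=3, F3=7, A5=17, J4=18 → choose S5 (3).
From S5: F3=10, A5=20, J4=21 → choose F3 (10).
From F3: A5=21, J4=25 → choose A5 (21).
From A5: J4=32 → choose J4 (32).
NN route HQ → V1 → R4 → S5 → F3 → A5 → J4 → HQ costs 100.
Optimal: HQ → S5 → R4 → F3 → J4 → A5 → V1 → HQ costs 92 (by enumerating all 360 distinct tours).
Excess = 100 − 92 = 8.

The nearest-neighbour route is 8 blocks longer than optimal.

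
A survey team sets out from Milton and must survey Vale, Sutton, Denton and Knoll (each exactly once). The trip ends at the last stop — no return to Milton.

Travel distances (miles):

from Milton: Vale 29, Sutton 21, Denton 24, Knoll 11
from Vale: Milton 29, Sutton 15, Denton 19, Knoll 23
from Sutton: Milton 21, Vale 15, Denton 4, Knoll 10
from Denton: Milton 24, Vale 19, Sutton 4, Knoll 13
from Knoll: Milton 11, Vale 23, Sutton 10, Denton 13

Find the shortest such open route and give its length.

There are 4! = 24 possible orderings.
Milton → Vale → Sutton → Denton → Knoll: 29+15+4+13 = 61
Milton → Vale → Sutton → Knoll → Denton: 29+15+10+13 = 67
Milton → Vale → Denton → Sutton → Knoll: 29+19+4+10 = 62
Milton → Vale → Denton → Knoll → Sutton: 29+19+13+10 = 71
Milton → Vale → Knoll → Sutton → Denton: 29+23+10+4 = 66
Milton → Vale → Knoll → Denton → Sutton: 29+23+13+4 = 69
Milton → Sutton → Vale → Denton → Knoll: 21+15+19+13 = 68
Milton → Sutton → Vale → Knoll → Denton: 21+15+23+13 = 72
Milton → Sutton → Denton → Vale → Knoll: 21+4+19+23 = 67
Milton → Sutton → Denton → Knoll → Vale: 21+4+13+23 = 61
Milton → Sutton → Knoll → Vale → Denton: 21+10+23+19 = 73
Milton → Sutton → Knoll → Denton → Vale: 21+10+13+19 = 63
Milton → Denton → Vale → Sutton → Knoll: 24+19+15+10 = 68
Milton → Denton → Vale → Knoll → Sutton: 24+19+23+10 = 76
… (10 more)
Milton → Knoll → Denton → Sutton → Vale: 11+13+4+15 = 43  ← best
The minimum is 43.
One shortest path: Milton → Knoll → Denton → Sutton → Vale.

Minimum one-way distance = 43 miles.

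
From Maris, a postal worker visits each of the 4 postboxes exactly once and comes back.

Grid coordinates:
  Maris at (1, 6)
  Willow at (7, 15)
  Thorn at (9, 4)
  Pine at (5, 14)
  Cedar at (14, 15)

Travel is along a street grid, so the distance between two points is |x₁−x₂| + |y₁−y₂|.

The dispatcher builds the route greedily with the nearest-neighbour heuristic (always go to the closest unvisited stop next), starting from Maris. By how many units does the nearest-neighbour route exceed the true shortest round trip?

10 longer than the optimal tour.

Maris: Thorn=10, Pine=12, Willow=15, Cedar=22 ⇒ Thorn
Thorn: Willow=13, Pine=14, Cedar=16 ⇒ Willow
Willow: Pine=3, Cedar=7 ⇒ Pine
Pine: Cedar=10 ⇒ Cedar
NN route Maris → Thorn → Willow → Pine → Cedar → Maris costs 58.
Optimal: Maris → Thorn → Cedar → Willow → Pine → Maris costs 48 (by enumerating all 12 distinct tours).
Excess = 58 − 48 = 10.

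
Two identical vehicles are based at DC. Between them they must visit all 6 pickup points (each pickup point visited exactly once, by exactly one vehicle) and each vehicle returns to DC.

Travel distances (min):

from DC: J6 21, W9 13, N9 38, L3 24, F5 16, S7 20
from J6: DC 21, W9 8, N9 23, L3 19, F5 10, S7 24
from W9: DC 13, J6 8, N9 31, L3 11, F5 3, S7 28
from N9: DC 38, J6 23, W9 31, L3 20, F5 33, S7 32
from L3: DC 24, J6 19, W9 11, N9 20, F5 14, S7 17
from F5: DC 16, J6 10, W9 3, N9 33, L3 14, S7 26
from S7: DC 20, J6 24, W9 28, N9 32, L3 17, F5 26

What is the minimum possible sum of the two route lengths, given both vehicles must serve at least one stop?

There are 2^5 − 1 = 31 ways to divide the 6 stops into two non-empty groups. For each, the best each vehicle can do is its own shortest tour through its group:
  {J6} + {W9, N9, L3, F5, S7}: 42 + 102 = 144
  {W9} + {J6, N9, L3, F5, S7}: 26 + 106 = 132
  {J6, W9} + {N9, L3, F5, S7}: 42 + 102 = 144
  {N9} + {J6, W9, L3, F5, S7}: 76 + 82 = 158
  {J6, N9} + {W9, L3, F5, S7}: 82 + 67 = 149
  {W9, N9} + {J6, L3, F5, S7}: 82 + 82 = 164
  … (31 splits in total)
Best: vehicle 1 DC → W9 → DC = 26; vehicle 2 DC → F5 → J6 → N9 → L3 → S7 → DC = 106; combined 132.

Minimum combined distance: 132 min.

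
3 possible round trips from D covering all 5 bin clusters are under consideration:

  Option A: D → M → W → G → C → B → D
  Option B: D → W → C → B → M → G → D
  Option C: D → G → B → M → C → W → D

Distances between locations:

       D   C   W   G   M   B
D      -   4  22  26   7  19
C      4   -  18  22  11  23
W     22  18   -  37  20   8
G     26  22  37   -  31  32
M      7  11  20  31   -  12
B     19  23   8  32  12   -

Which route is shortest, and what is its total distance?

121 — Option C is the shortest.

Option A: 7 + 20 + 37 + 22 + 23 + 19 = 128
Option B: 22 + 18 + 23 + 12 + 31 + 26 = 132
Option C: 26 + 32 + 12 + 11 + 18 + 22 = 121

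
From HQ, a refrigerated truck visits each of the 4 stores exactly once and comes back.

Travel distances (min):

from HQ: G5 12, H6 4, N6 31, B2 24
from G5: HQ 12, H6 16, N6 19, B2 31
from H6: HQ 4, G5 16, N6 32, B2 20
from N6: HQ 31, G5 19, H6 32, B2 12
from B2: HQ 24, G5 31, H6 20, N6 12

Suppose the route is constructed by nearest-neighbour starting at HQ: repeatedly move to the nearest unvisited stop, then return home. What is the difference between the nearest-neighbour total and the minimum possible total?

Excess over optimum: 8 min.

HQ: H6=4, G5=12, B2=24, N6=31 ⇒ H6
H6: G5=16, B2=20, N6=32 ⇒ G5
G5: N6=19, B2=31 ⇒ N6
N6: B2=12 ⇒ B2
NN route HQ → H6 → G5 → N6 → B2 → HQ costs 75.
Optimal: HQ → G5 → N6 → B2 → H6 → HQ costs 67 (by enumerating all 12 distinct tours).
Excess = 75 − 67 = 8.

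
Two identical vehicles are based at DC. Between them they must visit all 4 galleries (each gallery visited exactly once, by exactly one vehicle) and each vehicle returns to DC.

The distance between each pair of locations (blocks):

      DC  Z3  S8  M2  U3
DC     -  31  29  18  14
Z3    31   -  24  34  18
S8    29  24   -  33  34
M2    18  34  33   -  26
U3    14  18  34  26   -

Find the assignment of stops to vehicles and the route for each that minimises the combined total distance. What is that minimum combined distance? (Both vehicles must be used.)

Try each way of splitting the stops between the two vehicles (each non-empty) and, for each split, find the best tour for each vehicle:
  {Z3} + {S8, M2, U3}: 62 + 99 = 161
  {S8} + {Z3, M2, U3}: 58 + 84 = 142
  {Z3, S8} + {M2, U3}: 84 + 58 = 142
  {M2} + {Z3, S8, U3}: 36 + 85 = 121
  {Z3, M2} + {S8, U3}: 83 + 77 = 160
  {S8, M2} + {Z3, U3}: 80 + 63 = 143
  … (7 splits in total)
Best: vehicle 1 DC → M2 → DC = 36; vehicle 2 DC → S8 → Z3 → U3 → DC = 85; combined 121.

Minimum combined distance: 121 blocks.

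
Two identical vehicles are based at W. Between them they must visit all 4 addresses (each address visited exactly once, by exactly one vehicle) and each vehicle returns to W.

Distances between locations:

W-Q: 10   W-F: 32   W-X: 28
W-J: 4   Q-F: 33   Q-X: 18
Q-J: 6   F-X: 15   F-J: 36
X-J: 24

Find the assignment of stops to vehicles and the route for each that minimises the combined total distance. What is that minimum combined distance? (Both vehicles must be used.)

Minimum combined distance: 83.

Try each way of splitting the stops between the two vehicles (each non-empty) and, for each split, find the best tour for each vehicle:
  {Q} + {F, X, J}: 20 + 75 = 95
  {F} + {Q, X, J}: 64 + 56 = 120
  {Q, F} + {X, J}: 75 + 56 = 131
  {X} + {Q, F, J}: 56 + 75 = 131
  {Q, X} + {F, J}: 56 + 72 = 128
  {F, X} + {Q, J}: 75 + 20 = 95
  … (7 splits in total)
  {Q, F, X} + {J}: 75 + 8 = 83  ← best
Best: vehicle 1 W → Q → X → F → W = 75; vehicle 2 W → J → W = 8; combined 83.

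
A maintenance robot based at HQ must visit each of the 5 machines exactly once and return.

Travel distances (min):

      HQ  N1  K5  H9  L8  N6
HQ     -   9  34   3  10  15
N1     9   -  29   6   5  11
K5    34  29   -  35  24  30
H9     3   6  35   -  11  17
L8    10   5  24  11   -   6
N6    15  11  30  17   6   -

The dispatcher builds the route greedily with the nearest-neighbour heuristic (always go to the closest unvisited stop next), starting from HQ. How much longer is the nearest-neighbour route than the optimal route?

The nearest-neighbour route is 1 min longer than optimal.

From HQ: H9=3, N1=9, L8=10, N6=15, K5=34 → choose H9 (3).
From H9: N1=6, L8=11, N6=17, K5=35 → choose N1 (6).
From N1: L8=5, N6=11, K5=29 → choose L8 (5).
From L8: N6=6, K5=24 → choose N6 (6).
From N6: K5=30 → choose K5 (30).
NN route HQ → H9 → N1 → L8 → N6 → K5 → HQ costs 84.
Optimal: HQ → H9 → N1 → K5 → L8 → N6 → HQ costs 83 (by enumerating all 60 distinct tours).
Excess = 84 − 83 = 1.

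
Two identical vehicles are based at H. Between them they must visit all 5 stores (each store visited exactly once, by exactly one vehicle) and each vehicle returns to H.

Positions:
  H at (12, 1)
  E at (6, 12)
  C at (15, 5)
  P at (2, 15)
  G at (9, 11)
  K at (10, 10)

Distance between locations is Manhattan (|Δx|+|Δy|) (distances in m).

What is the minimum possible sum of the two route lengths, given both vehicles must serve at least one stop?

There are 2^4 − 1 = 15 ways to divide the 5 stops into two non-empty groups. For each, the best each vehicle can do is its own shortest tour through its group:
  {E} + {C, P, G, K}: 34 + 54 = 88
  {C} + {E, P, G, K}: 14 + 48 = 62
  {E, C} + {P, G, K}: 40 + 48 = 88
  {P} + {E, C, G, K}: 48 + 40 = 88
  {E, P} + {C, G, K}: 48 + 32 = 80
  {C, P} + {E, G, K}: 54 + 34 = 88
  … (15 splits in total)
Best: vehicle 1 H → C → H = 14; vehicle 2 H → E → P → G → K → H = 48; combined 62.

62 m — the smallest possible combined total.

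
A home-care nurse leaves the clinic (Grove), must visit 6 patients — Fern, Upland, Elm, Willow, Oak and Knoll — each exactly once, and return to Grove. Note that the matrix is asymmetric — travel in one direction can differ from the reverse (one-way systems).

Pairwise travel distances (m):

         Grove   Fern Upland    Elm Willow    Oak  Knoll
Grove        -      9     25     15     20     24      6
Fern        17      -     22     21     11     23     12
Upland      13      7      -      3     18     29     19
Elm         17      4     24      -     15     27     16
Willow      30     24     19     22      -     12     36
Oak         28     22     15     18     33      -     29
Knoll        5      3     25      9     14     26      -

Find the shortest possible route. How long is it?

Grove → Fern → Upland → Elm → Willow → Oak → Knoll → Grove: 9+22+3+15+12+29+5 = 95
Grove → Fern → Upland → Elm → Willow → Knoll → Oak → Grove: 9+22+3+15+36+26+28 = 139
Grove → Fern → Upland → Elm → Oak → Willow → Knoll → Grove: 9+22+3+27+33+36+5 = 135
Grove → Fern → Upland → Elm → Oak → Knoll → Willow → Grove: 9+22+3+27+29+14+30 = 134
Grove → Fern → Upland → Elm → Knoll → Willow → Oak → Grove: 9+22+3+16+14+12+28 = 104
Grove → Fern → Upland → Elm → Knoll → Oak → Willow → Grove: 9+22+3+16+26+33+30 = 139
Grove → Fern → Upland → Willow → Elm → Oak → Knoll → Grove: 9+22+18+22+27+29+5 = 132
Grove → Fern → Upland → Willow → Elm → Knoll → Oak → Grove: 9+22+18+22+16+26+28 = 141
… (712 more)
Grove → Knoll → Fern → Willow → Oak → Upland → Elm → Grove: 6+3+11+12+15+3+17 = 67  ← best
The minimum is 67.
One optimal route: Grove → Knoll → Fern → Willow → Oak → Upland → Elm → Grove.

67 m — the shortest possible round trip.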